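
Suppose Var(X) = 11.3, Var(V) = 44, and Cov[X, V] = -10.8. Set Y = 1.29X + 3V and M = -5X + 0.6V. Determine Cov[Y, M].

By bilinearity, Cov[Y, M] = ac·Var(X) + bd·Var(V) + (ad+bc)·Cov[X, V], with a=1.29, b=3, c=-5, d=0.6.
ac·Var(X) = 1.29·(-5)·11.3 = -72.885
bd·Var(V) = 3·0.6·44 = 79.2
(ad+bc)·Cov[X, V] = (-14.226)·(-10.8) = 153.6408
Cov[Y, M] = -72.885 + 79.2 + 153.6408 = 159.9558.

Cov[Y, M] = 159.9558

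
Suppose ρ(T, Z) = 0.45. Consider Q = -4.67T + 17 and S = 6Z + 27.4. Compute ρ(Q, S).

ρ(Q, S) = -0.45

Linear rescalings preserve |correlation|; the slopes -4.67 and 6 have opposite signs, so the correlation flips sign: ρ(Q, S) = −ρ(T, Z) = -0.45.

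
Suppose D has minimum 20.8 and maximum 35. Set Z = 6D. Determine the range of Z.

Range(Z) = 85.2

Range of D = 35 − 20.8 = 14.2.
Range(Z) = |a|·Range(D) = |6|·14.2 = 85.2.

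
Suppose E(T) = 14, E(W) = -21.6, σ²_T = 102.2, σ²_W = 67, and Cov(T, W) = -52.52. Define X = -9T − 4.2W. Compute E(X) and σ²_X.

E(X) = -35.28, σ²_X = 5489.568

E(X) = (-9)·E(T) + (-4.2)·E(W) = (-9)·14 + (-4.2)·(-21.6) = -35.28.
σ²_X = a²·σ²_T + b²·σ²_W + 2ab·Cov(T, W) with a = -9, b = -4.2.
= (-9)²·102.2 + (-4.2)²·67 + 2·(-9)·(-4.2)·(-52.52)
= 8278.2 + 1181.88 + (-3970.512) = 5489.568.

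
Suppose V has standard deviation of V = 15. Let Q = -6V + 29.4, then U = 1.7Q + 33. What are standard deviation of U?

standard deviation of Q = |-6|·15 = 90.
standard deviation of U = |1.7|·90 = 153.

standard deviation of U = 153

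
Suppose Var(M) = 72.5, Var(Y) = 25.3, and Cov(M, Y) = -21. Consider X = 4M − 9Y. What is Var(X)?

Var(X) = 4721.3

Var(X) = a²·Var(M) + b²·Var(Y) + 2ab·Cov(M, Y) with a = 4, b = -9.
= 4²·72.5 + (-9)²·25.3 + 2·4·(-9)·(-21)
= 1160 + 2049.3 + 1512 = 4721.3.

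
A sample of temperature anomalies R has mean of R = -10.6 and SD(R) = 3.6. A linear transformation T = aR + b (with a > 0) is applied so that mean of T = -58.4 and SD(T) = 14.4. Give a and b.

SD(T) = a·SD(R) (a > 0), so a = 14.4/3.6 = 4.
mean of T = a·mean of R + b, so b = -58.4 − 4·(-10.6) = -16.

a = 4, b = -16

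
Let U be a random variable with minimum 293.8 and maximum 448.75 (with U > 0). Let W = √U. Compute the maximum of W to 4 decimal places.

max(W) = 21.1837

√U is increasing on this domain, so max(W) comes from max(U) = 448.75: max(W) = √(448.75) ≈ 21.1837.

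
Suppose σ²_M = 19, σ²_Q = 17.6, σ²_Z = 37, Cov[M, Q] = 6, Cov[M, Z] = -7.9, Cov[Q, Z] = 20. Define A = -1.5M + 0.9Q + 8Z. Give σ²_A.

σ²_A = a²·σ²_M + b²·σ²_Q + c²·σ²_Z + 2ab·Cov[M, Q] + 2ac·Cov[M, Z] + 2bc·Cov[Q, Z], with a = -1.5, b = 0.9, c = 8.
= 42.75 + 14.256 + 2368 + (-16.2) + 189.6 + 288
= 2886.406.

σ²_A = 2886.406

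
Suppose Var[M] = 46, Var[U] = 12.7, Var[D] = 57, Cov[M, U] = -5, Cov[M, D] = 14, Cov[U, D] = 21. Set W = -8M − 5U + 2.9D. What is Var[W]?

Var[W] = 2082.27

Var[W] = a²·Var[M] + b²·Var[U] + c²·Var[D] + 2ab·Cov[M, U] + 2ac·Cov[M, D] + 2bc·Cov[U, D], with a = -8, b = -5, c = 2.9.
= 2944 + 317.5 + 479.37 + (-400) + (-649.6) + (-609)
= 2082.27.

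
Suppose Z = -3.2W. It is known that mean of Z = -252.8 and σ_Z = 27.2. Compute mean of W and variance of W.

From Z = -3.2W: mean of Z = a·mean of W + b, so mean of W = (mean of Z − b)/a = (-252.8 − 0)/(-3.2) = 79.
variance of Z = 27.2² = 739.84.
variance of Z = a²·variance of W, so variance of W = 739.84/(-3.2)² = 72.25.

mean of W = 79, variance of W = 72.25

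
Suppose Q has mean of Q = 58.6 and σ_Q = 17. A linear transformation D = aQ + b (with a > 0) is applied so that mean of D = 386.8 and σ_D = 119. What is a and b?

σ_D = a·σ_Q (a > 0), so a = 119/17 = 7.
mean of D = a·mean of Q + b, so b = 386.8 − 7·58.6 = -23.4.

a = 7, b = -23.4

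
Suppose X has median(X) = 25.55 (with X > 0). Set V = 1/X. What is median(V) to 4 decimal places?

1/X is monotone on this domain, so median(V) = 1/(25.55) ≈ 0.0391.

median(V) = 0.0391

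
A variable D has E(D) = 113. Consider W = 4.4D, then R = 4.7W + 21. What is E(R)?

E(R) = 2357.84

E(W) = 4.4·113 = 497.2.
E(R) = 4.7·497.2 + 21 = 2357.84.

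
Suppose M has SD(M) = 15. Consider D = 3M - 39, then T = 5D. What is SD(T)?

SD(T) = 225

SD(D) = |3|·15 = 45.
SD(T) = |5|·45 = 225.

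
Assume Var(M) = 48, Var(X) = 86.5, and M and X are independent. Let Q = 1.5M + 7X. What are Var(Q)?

Var(Q) = a²·Var(M) + b²·Var(X) + 2ab·covariance of M and X with a = 1.5, b = 7.
Independence gives covariance of M and X = 0.
= 1.5²·48 + 7²·86.5 + 2·1.5·7·0
= 108 + 4238.5 + 0 = 4346.5.

Var(Q) = 4346.5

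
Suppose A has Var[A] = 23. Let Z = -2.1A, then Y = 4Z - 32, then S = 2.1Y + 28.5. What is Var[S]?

Var[Z] = (-2.1)²·23 = 101.43.
Var[Y] = 4²·101.43 = 1622.88.
Var[S] = 2.1²·1622.88 = 7156.9008.

Var[S] = 7156.9008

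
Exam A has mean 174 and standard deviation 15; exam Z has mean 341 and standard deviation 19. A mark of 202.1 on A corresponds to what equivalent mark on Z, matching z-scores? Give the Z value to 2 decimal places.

Z = 376.59

z = (202.1 − 174)/15 ≈ 1.8733.
Z = 341 + z·19 = 341 + (202.1 − 174)·19/15 ≈ 376.59.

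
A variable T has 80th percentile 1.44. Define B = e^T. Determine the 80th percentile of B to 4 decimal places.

80th percentile of B = 4.2207

e^T is increasing, so P_{80}(B) = g(P_{80}(T)) ≈ 4.2207.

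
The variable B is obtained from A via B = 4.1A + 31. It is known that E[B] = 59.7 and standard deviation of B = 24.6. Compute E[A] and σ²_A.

From B = 4.1A + 31: E[B] = a·E[A] + b, so E[A] = (E[B] − b)/a = (59.7 − 31)/4.1 = 7.
σ²_B = 24.6² = 605.16.
σ²_B = a²·σ²_A, so σ²_A = 605.16/4.1² = 36.

E[A] = 7, σ²_A = 36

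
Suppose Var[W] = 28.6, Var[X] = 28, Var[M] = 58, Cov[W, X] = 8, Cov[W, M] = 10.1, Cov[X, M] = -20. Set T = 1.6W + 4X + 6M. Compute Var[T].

Var[T] = a²·Var[W] + b²·Var[X] + c²·Var[M] + 2ab·Cov[W, X] + 2ac·Cov[W, M] + 2bc·Cov[X, M], with a = 1.6, b = 4, c = 6.
= 73.216 + 448 + 2088 + 102.4 + 193.92 + (-960)
= 1945.536.

Var[T] = 1945.536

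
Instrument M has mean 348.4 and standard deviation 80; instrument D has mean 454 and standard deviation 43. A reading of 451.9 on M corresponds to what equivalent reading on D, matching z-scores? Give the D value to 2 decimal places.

z = (451.9 − 348.4)/80 ≈ 1.2938.
D = 454 + z·43 = 454 + (451.9 − 348.4)·43/80 ≈ 509.63.

D = 509.63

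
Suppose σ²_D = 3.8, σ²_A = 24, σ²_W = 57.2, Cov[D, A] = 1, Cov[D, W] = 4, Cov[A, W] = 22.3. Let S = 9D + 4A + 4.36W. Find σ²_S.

σ²_S = 2942.89312

σ²_S = a²·σ²_D + b²·σ²_A + c²·σ²_W + 2ab·Cov[D, A] + 2ac·Cov[D, W] + 2bc·Cov[A, W], with a = 9, b = 4, c = 4.36.
= 307.8 + 384 + 1087.34912 + 72 + 313.92 + 777.824
= 2942.89312.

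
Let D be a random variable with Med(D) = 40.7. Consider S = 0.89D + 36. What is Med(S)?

Med(S) = 72.223

A linear map preserves order up to sign, so Med(S) = a·Med(D) + b = 0.89·40.7 + 36 = 72.223.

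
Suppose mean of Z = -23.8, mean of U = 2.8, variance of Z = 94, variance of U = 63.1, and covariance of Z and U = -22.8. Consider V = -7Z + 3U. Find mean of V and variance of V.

mean of V = 175, variance of V = 6131.5

mean of V = (-7)·mean of Z + 3·mean of U = (-7)·(-23.8) + 3·2.8 = 175.
variance of V = a²·variance of Z + b²·variance of U + 2ab·covariance of Z and U with a = -7, b = 3.
= (-7)²·94 + 3²·63.1 + 2·(-7)·3·(-22.8)
= 4606 + 567.9 + 957.6 = 6131.5.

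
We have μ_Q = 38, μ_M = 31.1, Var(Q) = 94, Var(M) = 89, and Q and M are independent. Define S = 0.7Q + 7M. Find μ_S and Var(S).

μ_S = 244.3, Var(S) = 4407.06

μ_S = 0.7·μ_Q + 7·μ_M = 0.7·38 + 7·31.1 = 244.3.
Var(S) = a²·Var(Q) + b²·Var(M) + 2ab·Cov(Q, M) with a = 0.7, b = 7.
Independence gives Cov(Q, M) = 0.
= 0.7²·94 + 7²·89 + 2·0.7·7·0
= 46.06 + 4361 + 0 = 4407.06.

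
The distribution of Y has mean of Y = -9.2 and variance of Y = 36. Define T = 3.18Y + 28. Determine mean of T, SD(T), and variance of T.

T = 3.18Y + 28 is linear with a = 3.18, b = 28.
mean of T = a·mean of Y + b = 3.18·(-9.2) + 28 = -1.256.
SD(Y) = √36 = 6.
SD(T) = |a|·SD(Y) = |3.18|·6 = 19.08.
variance of T = a²·variance of Y = 3.18²·36 = 364.0464 (the additive constant 28 does not affect variance).

mean of T = -1.256, SD(T) = 19.08, variance of T = 364.0464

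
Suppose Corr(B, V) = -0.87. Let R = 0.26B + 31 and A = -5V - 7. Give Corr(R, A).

Corr(R, A) = 0.87

Linear rescalings preserve |correlation|; the slopes 0.26 and -5 have opposite signs, so the correlation flips sign: Corr(R, A) = −Corr(B, V) = 0.87.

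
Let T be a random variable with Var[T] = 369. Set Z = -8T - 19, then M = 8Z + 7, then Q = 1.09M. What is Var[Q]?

Var[Q] = 1795722.8544

Var[Z] = (-8)²·369 = 23616.
Var[M] = 8²·23616 = 1511424.
Var[Q] = 1.09²·1511424 = 1795722.8544.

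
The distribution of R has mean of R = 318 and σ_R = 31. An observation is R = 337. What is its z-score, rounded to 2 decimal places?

z = 0.61

z = (R − mean of R) / σ_R = (337 − 318) / 31 ≈ 0.61.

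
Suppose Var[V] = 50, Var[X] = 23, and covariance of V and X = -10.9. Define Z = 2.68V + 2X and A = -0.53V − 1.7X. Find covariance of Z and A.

By bilinearity, covariance of Z and A = ac·Var[V] + bd·Var[X] + (ad+bc)·covariance of V and X, with a=2.68, b=2, c=-0.53, d=-1.7.
ac·Var[V] = 2.68·(-0.53)·50 = -71.02
bd·Var[X] = 2·(-1.7)·23 = -78.2
(ad+bc)·covariance of V and X = (-5.616)·(-10.9) = 61.2144
covariance of Z and A = -71.02 + (-78.2) + 61.2144 = -88.0056.

covariance of Z and A = -88.0056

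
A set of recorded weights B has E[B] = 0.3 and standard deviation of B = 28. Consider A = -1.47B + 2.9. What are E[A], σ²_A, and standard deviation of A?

A = -1.47B + 2.9 is linear with a = -1.47, b = 2.9.
E[A] = a·E[B] + b = (-1.47)·0.3 + 2.9 = 2.459.
σ²_B = 28² = 784.
σ²_A = a²·σ²_B = (-1.47)²·784 = 1694.1456 (the additive constant 2.9 does not affect variance).
standard deviation of A = |a|·standard deviation of B = |-1.47|·28 = 41.16.

E[A] = 2.459, σ²_A = 1694.1456, standard deviation of A = 41.16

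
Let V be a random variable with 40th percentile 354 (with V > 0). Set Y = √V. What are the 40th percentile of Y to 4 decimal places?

√V is increasing, so P_{40}(Y) = g(P_{40}(V)) ≈ 18.8149.

40th percentile of Y = 18.8149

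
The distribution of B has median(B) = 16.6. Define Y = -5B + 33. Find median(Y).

A linear map preserves order up to sign, so median(Y) = a·median(B) + b = (-5)·16.6 + 33 = -50.

median(Y) = -50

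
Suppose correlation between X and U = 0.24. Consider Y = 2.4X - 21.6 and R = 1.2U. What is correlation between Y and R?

Linear rescalings preserve correlation up to sign; here the slopes 2.4 and 1.2 have the same sign, so correlation between Y and R = correlation between X and U = 0.24.

correlation between Y and R = 0.24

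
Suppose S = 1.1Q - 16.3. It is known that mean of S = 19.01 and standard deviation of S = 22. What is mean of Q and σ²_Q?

mean of Q = 32.1, σ²_Q = 400

From S = 1.1Q - 16.3: mean of S = a·mean of Q + b, so mean of Q = (mean of S − b)/a = (19.01 − (-16.3))/1.1 = 32.1.
σ²_S = 22² = 484.
σ²_S = a²·σ²_Q, so σ²_Q = 484/1.1² = 400.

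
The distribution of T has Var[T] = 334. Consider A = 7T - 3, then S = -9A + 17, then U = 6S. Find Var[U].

Var[A] = 7²·334 = 16366.
Var[S] = (-9)²·16366 = 1325646.
Var[U] = 6²·1325646 = 47723256.

Var[U] = 47723256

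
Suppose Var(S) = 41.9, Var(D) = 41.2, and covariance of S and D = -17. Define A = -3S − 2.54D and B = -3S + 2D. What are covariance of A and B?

By bilinearity, covariance of A and B = ac·Var(S) + bd·Var(D) + (ad+bc)·covariance of S and D, with a=-3, b=-2.54, c=-3, d=2.
ac·Var(S) = (-3)·(-3)·41.9 = 377.1
bd·Var(D) = (-2.54)·2·41.2 = -209.296
(ad+bc)·covariance of S and D = (1.62)·(-17) = -27.54
covariance of A and B = 377.1 + (-209.296) + (-27.54) = 140.264.

covariance of A and B = 140.264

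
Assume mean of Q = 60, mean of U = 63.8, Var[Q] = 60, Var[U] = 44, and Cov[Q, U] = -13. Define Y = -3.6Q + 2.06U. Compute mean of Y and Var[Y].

mean of Y = (-3.6)·mean of Q + 2.06·mean of U = (-3.6)·60 + 2.06·63.8 = -84.572.
Var[Y] = a²·Var[Q] + b²·Var[U] + 2ab·Cov[Q, U] with a = -3.6, b = 2.06.
= (-3.6)²·60 + 2.06²·44 + 2·(-3.6)·2.06·(-13)
= 777.6 + 186.7184 + 192.816 = 1157.1344.

mean of Y = -84.572, Var[Y] = 1157.1344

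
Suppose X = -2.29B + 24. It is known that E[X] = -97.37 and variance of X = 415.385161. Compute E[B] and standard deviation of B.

From X = -2.29B + 24: E[X] = a·E[B] + b, so E[B] = (E[X] − b)/a = (-97.37 − 24)/(-2.29) = 53.
standard deviation of X = √415.385161 = 20.381.
standard deviation of X = |a|·standard deviation of B, so standard deviation of B = 20.381/|-2.29| = 8.9.

E[B] = 53, standard deviation of B = 8.9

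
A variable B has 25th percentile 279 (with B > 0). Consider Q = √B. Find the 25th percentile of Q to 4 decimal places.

25th percentile of Q = 16.7033

√B is increasing, so P_{25}(Q) = g(P_{25}(B)) ≈ 16.7033.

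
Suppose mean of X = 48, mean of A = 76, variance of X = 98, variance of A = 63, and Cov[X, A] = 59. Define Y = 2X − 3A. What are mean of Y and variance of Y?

mean of Y = 2·mean of X + (-3)·mean of A = 2·48 + (-3)·76 = -132.
variance of Y = a²·variance of X + b²·variance of A + 2ab·Cov[X, A] with a = 2, b = -3.
= 2²·98 + (-3)²·63 + 2·2·(-3)·59
= 392 + 567 + (-708) = 251.

mean of Y = -132, variance of Y = 251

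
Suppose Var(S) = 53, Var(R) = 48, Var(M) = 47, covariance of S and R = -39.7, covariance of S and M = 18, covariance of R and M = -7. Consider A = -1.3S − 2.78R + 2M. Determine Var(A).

Var(A) = a²·Var(S) + b²·Var(R) + c²·Var(M) + 2ab·covariance of S and R + 2ac·covariance of S and M + 2bc·covariance of R and M, with a = -1.3, b = -2.78, c = 2.
= 89.57 + 370.9632 + 188 + (-286.9516) + (-93.6) + 77.84
= 345.8216.

Var(A) = 345.8216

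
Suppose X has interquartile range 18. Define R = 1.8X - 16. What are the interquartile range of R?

IQR(R) = 32.4

Under R = aX + b, IQR(R) = |a|·IQR(X) = |1.8|·18 = 32.4 (shifts cancel; spread scales by |a|).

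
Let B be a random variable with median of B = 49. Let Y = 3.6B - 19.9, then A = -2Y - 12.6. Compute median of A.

median of A = -325.6

median of Y = 3.6·49 + (-19.9) = 156.5.
median of A = (-2)·156.5 + (-12.6) = -325.6.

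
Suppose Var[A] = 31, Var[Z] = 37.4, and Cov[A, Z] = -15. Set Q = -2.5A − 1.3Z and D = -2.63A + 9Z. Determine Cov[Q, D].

Cov[Q, D] = 52.46

By bilinearity, Cov[Q, D] = ac·Var[A] + bd·Var[Z] + (ad+bc)·Cov[A, Z], with a=-2.5, b=-1.3, c=-2.63, d=9.
ac·Var[A] = (-2.5)·(-2.63)·31 = 203.825
bd·Var[Z] = (-1.3)·9·37.4 = -437.58
(ad+bc)·Cov[A, Z] = (-19.081)·(-15) = 286.215
Cov[Q, D] = 203.825 + (-437.58) + 286.215 = 52.46.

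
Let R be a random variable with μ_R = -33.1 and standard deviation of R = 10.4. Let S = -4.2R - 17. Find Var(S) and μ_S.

Var(S) = 1907.9424, μ_S = 122.02

S = -4.2R - 17 is linear with a = -4.2, b = -17.
Var(R) = 10.4² = 108.16.
Var(S) = a²·Var(R) = (-4.2)²·108.16 = 1907.9424 (the additive constant -17 does not affect variance).
μ_S = a·μ_R + b = (-4.2)·(-33.1) + (-17) = 122.02.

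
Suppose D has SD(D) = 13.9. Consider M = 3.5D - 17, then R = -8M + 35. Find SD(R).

SD(M) = |3.5|·13.9 = 48.65.
SD(R) = |-8|·48.65 = 389.2.

SD(R) = 389.2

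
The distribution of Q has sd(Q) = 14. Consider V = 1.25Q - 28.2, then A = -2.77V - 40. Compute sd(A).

sd(V) = |1.25|·14 = 17.5.
sd(A) = |-2.77|·17.5 = 48.475.

sd(A) = 48.475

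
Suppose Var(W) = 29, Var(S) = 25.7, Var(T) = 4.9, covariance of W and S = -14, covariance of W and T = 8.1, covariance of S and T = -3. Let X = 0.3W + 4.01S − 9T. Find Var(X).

Var(X) = 951.88457

Var(X) = a²·Var(W) + b²·Var(S) + c²·Var(T) + 2ab·covariance of W and S + 2ac·covariance of W and T + 2bc·covariance of S and T, with a = 0.3, b = 4.01, c = -9.
= 2.61 + 413.25857 + 396.9 + (-33.684) + (-43.74) + 216.54
= 951.88457.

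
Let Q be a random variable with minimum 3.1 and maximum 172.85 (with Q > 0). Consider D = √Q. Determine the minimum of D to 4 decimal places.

√Q is increasing on this domain, so min(D) comes from min(Q) = 3.1: min(D) = √(3.1) ≈ 1.7607.

min(D) = 1.7607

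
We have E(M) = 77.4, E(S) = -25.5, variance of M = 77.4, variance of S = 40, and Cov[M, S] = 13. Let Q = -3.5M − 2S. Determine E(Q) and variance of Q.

E(Q) = (-3.5)·E(M) + (-2)·E(S) = (-3.5)·77.4 + (-2)·(-25.5) = -219.9.
variance of Q = a²·variance of M + b²·variance of S + 2ab·Cov[M, S] with a = -3.5, b = -2.
= (-3.5)²·77.4 + (-2)²·40 + 2·(-3.5)·(-2)·13
= 948.15 + 160 + 182 = 1290.15.

E(Q) = -219.9, variance of Q = 1290.15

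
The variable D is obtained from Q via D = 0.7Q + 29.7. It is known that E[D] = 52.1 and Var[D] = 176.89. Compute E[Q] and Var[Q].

From D = 0.7Q + 29.7: E[D] = a·E[Q] + b, so E[Q] = (E[D] − b)/a = (52.1 − 29.7)/0.7 = 32.
Var[D] = a²·Var[Q], so Var[Q] = 176.89/0.7² = 361.

E[Q] = 32, Var[Q] = 361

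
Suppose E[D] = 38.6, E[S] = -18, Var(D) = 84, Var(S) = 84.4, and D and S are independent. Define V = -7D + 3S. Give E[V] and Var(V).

E[V] = (-7)·E[D] + 3·E[S] = (-7)·38.6 + 3·(-18) = -324.2.
Var(V) = a²·Var(D) + b²·Var(S) + 2ab·covariance of D and S with a = -7, b = 3.
Independence gives covariance of D and S = 0.
= (-7)²·84 + 3²·84.4 + 2·(-7)·3·0
= 4116 + 759.6 + 0 = 4875.6.

E[V] = -324.2, Var(V) = 4875.6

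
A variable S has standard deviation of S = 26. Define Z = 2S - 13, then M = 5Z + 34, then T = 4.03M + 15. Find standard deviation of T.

standard deviation of T = 1047.8

standard deviation of Z = |2|·26 = 52.
standard deviation of M = |5|·52 = 260.
standard deviation of T = |4.03|·260 = 1047.8.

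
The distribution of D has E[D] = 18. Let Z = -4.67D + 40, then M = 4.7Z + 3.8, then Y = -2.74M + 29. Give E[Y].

E[Z] = (-4.67)·18 + 40 = -44.06.
E[M] = 4.7·(-44.06) + 3.8 = -203.282.
E[Y] = (-2.74)·(-203.282) + 29 = 585.99268.

E[Y] = 585.99268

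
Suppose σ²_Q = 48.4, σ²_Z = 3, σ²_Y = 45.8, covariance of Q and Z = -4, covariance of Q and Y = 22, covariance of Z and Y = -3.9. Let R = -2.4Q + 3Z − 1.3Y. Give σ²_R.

σ²_R = 608.486

σ²_R = a²·σ²_Q + b²·σ²_Z + c²·σ²_Y + 2ab·covariance of Q and Z + 2ac·covariance of Q and Y + 2bc·covariance of Z and Y, with a = -2.4, b = 3, c = -1.3.
= 278.784 + 27 + 77.402 + 57.6 + 137.28 + 30.42
= 608.486.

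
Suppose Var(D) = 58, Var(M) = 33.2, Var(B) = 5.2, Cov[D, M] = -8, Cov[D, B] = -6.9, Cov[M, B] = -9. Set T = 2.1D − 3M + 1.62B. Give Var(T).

Var(T) = a²·Var(D) + b²·Var(M) + c²·Var(B) + 2ab·Cov[D, M] + 2ac·Cov[D, B] + 2bc·Cov[M, B], with a = 2.1, b = -3, c = 1.62.
= 255.78 + 298.8 + 13.64688 + 100.8 + (-46.9476) + 87.48
= 709.55928.

Var(T) = 709.55928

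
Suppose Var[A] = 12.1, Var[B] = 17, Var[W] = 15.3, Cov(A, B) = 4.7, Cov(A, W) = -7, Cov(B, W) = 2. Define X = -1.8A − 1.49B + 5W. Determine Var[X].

Var[X] = a²·Var[A] + b²·Var[B] + c²·Var[W] + 2ab·Cov(A, B) + 2ac·Cov(A, W) + 2bc·Cov(B, W), with a = -1.8, b = -1.49, c = 5.
= 39.204 + 37.7417 + 382.5 + 25.2108 + 126 + (-29.8)
= 580.8565.

Var[X] = 580.8565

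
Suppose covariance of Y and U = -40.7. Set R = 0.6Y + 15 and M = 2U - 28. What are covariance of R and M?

covariance of R and M = -48.84

covariance of R and M = a·c·covariance of Y and U = 0.6·2·(-40.7) = -48.84. Additive constants drop out.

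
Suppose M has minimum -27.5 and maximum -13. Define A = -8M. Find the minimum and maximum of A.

min(A) = 104, max(A) = 220

a = -8 < 0, so order reverses: min(A) = a·max(M)+b = (-8)·(-13) = 104; max(A) = a·min(M)+b = (-8)·(-27.5) = 220.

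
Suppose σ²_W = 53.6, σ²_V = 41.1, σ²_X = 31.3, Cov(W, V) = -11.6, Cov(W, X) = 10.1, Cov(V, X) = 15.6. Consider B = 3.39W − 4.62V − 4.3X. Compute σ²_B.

σ²_B = a²·σ²_W + b²·σ²_V + c²·σ²_X + 2ab·Cov(W, V) + 2ac·Cov(W, X) + 2bc·Cov(V, X), with a = 3.39, b = -4.62, c = -4.3.
= 615.97656 + 877.25484 + 578.737 + 363.35376 + (-294.4554) + 619.8192
= 2760.68596.

σ²_B = 2760.68596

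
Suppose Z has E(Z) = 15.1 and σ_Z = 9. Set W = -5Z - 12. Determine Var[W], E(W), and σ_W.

Var[W] = 2025, E(W) = -87.5, σ_W = 45

W = -5Z - 12 is linear with a = -5, b = -12.
Var[Z] = 9² = 81.
Var[W] = a²·Var[Z] = (-5)²·81 = 2025 (the additive constant -12 does not affect variance).
E(W) = a·E(Z) + b = (-5)·15.1 + (-12) = -87.5.
σ_W = |a|·σ_Z = |-5|·9 = 45.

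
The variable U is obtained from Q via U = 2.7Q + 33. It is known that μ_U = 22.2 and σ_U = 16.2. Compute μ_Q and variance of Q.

μ_Q = -4, variance of Q = 36

From U = 2.7Q + 33: μ_U = a·μ_Q + b, so μ_Q = (μ_U − b)/a = (22.2 − 33)/2.7 = -4.
variance of U = 16.2² = 262.44.
variance of U = a²·variance of Q, so variance of Q = 262.44/2.7² = 36.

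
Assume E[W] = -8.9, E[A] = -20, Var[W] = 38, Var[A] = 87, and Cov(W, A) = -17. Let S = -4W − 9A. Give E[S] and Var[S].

E[S] = 215.6, Var[S] = 6431

E[S] = (-4)·E[W] + (-9)·E[A] = (-4)·(-8.9) + (-9)·(-20) = 215.6.
Var[S] = a²·Var[W] + b²·Var[A] + 2ab·Cov(W, A) with a = -4, b = -9.
= (-4)²·38 + (-9)²·87 + 2·(-4)·(-9)·(-17)
= 608 + 7047 + (-1224) = 6431.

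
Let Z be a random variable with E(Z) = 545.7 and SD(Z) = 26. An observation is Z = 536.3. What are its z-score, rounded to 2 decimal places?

z = (Z − E(Z)) / SD(Z) = (536.3 − 545.7) / 26 ≈ -0.36.

z = -0.36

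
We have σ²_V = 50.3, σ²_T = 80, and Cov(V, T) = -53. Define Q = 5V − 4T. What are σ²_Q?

σ²_Q = 4657.5

σ²_Q = a²·σ²_V + b²·σ²_T + 2ab·Cov(V, T) with a = 5, b = -4.
= 5²·50.3 + (-4)²·80 + 2·5·(-4)·(-53)
= 1257.5 + 1280 + 2120 = 4657.5.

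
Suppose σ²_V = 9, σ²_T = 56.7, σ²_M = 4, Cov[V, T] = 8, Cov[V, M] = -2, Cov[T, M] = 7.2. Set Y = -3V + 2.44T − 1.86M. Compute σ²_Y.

σ²_Y = a²·σ²_V + b²·σ²_T + c²·σ²_M + 2ab·Cov[V, T] + 2ac·Cov[V, M] + 2bc·Cov[T, M], with a = -3, b = 2.44, c = -1.86.
= 81 + 337.56912 + 13.8384 + (-117.12) + (-22.32) + (-65.35296)
= 227.61456.

σ²_Y = 227.61456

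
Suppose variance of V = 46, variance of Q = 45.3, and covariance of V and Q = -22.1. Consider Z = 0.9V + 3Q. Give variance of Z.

variance of Z = a²·variance of V + b²·variance of Q + 2ab·covariance of V and Q with a = 0.9, b = 3.
= 0.9²·46 + 3²·45.3 + 2·0.9·3·(-22.1)
= 37.26 + 407.7 + (-119.34) = 325.62.

variance of Z = 325.62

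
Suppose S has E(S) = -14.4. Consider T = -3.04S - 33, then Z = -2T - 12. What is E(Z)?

E(Z) = -33.552

E(T) = (-3.04)·(-14.4) + (-33) = 10.776.
E(Z) = (-2)·10.776 + (-12) = -33.552.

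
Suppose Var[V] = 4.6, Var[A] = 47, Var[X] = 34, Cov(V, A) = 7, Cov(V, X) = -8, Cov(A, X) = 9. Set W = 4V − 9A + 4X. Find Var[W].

Var[W] = 3016.6

Var[W] = a²·Var[V] + b²·Var[A] + c²·Var[X] + 2ab·Cov(V, A) + 2ac·Cov(V, X) + 2bc·Cov(A, X), with a = 4, b = -9, c = 4.
= 73.6 + 3807 + 544 + (-504) + (-256) + (-648)
= 3016.6.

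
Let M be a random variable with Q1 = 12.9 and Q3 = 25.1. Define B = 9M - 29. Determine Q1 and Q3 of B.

a = 9 > 0: Q1(B) = a·Q1(M)+b = 87.1, Q3(B) = a·Q3(M)+b = 196.9.

Q1(B) = 87.1, Q3(B) = 196.9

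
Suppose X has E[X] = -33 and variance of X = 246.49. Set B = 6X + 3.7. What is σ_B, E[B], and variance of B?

B = 6X + 3.7 is linear with a = 6, b = 3.7.
σ_X = √246.49 = 15.7.
σ_B = |a|·σ_X = |6|·15.7 = 94.2.
E[B] = a·E[X] + b = 6·(-33) + 3.7 = -194.3.
variance of B = a²·variance of X = 6²·246.49 = 8873.64 (the additive constant 3.7 does not affect variance).

σ_B = 94.2, E[B] = -194.3, variance of B = 8873.64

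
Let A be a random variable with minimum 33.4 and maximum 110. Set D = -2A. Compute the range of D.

Range of A = 110 − 33.4 = 76.6.
Range(D) = |a|·Range(A) = |-2|·76.6 = 153.2.

Range(D) = 153.2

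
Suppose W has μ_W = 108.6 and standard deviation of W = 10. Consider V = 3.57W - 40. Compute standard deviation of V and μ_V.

standard deviation of V = 35.7, μ_V = 347.702

V = 3.57W - 40 is linear with a = 3.57, b = -40.
standard deviation of V = |a|·standard deviation of W = |3.57|·10 = 35.7.
μ_V = a·μ_W + b = 3.57·108.6 + (-40) = 347.702.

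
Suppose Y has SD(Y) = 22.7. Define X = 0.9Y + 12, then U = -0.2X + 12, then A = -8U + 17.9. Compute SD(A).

SD(A) = 32.688

SD(X) = |0.9|·22.7 = 20.43.
SD(U) = |-0.2|·20.43 = 4.086.
SD(A) = |-8|·4.086 = 32.688.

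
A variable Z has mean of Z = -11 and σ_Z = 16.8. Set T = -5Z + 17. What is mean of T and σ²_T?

T = -5Z + 17 is linear with a = -5, b = 17.
mean of T = a·mean of Z + b = (-5)·(-11) + 17 = 72.
σ²_Z = 16.8² = 282.24.
σ²_T = a²·σ²_Z = (-5)²·282.24 = 7056 (the additive constant 17 does not affect variance).

mean of T = 72, σ²_T = 7056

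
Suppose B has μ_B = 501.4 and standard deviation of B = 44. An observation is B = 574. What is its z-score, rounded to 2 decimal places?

z = 1.65

z = (B − μ_B) / standard deviation of B = (574 − 501.4) / 44 = 1.65.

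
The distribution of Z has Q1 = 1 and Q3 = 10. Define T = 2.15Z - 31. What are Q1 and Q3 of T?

a = 2.15 > 0: Q1(T) = a·Q1(Z)+b = -28.85, Q3(T) = a·Q3(Z)+b = -9.5.

Q1(T) = -28.85, Q3(T) = -9.5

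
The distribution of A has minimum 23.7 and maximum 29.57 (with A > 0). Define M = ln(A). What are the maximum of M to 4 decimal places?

max(M) = 3.3868

ln(A) is increasing on this domain, so max(M) comes from max(A) = 29.57: max(M) = ln(29.57) ≈ 3.3868.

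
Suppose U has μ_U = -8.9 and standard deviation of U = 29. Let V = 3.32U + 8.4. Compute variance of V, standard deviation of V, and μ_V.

V = 3.32U + 8.4 is linear with a = 3.32, b = 8.4.
variance of U = 29² = 841.
variance of V = a²·variance of U = 3.32²·841 = 9269.8384 (the additive constant 8.4 does not affect variance).
standard deviation of V = |a|·standard deviation of U = |3.32|·29 = 96.28.
μ_V = a·μ_U + b = 3.32·(-8.9) + 8.4 = -21.148.

variance of V = 9269.8384, standard deviation of V = 96.28, μ_V = -21.148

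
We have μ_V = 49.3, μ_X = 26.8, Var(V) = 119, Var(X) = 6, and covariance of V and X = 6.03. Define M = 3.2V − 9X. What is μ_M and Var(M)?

μ_M = -83.44, Var(M) = 1357.232

μ_M = 3.2·μ_V + (-9)·μ_X = 3.2·49.3 + (-9)·26.8 = -83.44.
Var(M) = a²·Var(V) + b²·Var(X) + 2ab·covariance of V and X with a = 3.2, b = -9.
= 3.2²·119 + (-9)²·6 + 2·3.2·(-9)·6.03
= 1218.56 + 486 + (-347.328) = 1357.232.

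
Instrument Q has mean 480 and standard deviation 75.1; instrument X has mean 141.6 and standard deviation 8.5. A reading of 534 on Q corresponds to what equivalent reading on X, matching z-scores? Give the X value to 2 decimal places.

z = (534 − 480)/75.1 ≈ 0.719.
X = 141.6 + z·8.5 = 141.6 + (534 − 480)·8.5/75.1 ≈ 147.71.

X = 147.71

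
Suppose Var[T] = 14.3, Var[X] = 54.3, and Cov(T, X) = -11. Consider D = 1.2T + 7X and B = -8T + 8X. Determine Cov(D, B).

Cov(D, B) = 3413.92

By bilinearity, Cov(D, B) = ac·Var[T] + bd·Var[X] + (ad+bc)·Cov(T, X), with a=1.2, b=7, c=-8, d=8.
ac·Var[T] = 1.2·(-8)·14.3 = -137.28
bd·Var[X] = 7·8·54.3 = 3040.8
(ad+bc)·Cov(T, X) = (-46.4)·(-11) = 510.4
Cov(D, B) = -137.28 + 3040.8 + 510.4 = 3413.92.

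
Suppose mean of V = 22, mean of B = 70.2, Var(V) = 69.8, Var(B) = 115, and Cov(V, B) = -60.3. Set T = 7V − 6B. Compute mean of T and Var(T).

mean of T = 7·mean of V + (-6)·mean of B = 7·22 + (-6)·70.2 = -267.2.
Var(T) = a²·Var(V) + b²·Var(B) + 2ab·Cov(V, B) with a = 7, b = -6.
= 7²·69.8 + (-6)²·115 + 2·7·(-6)·(-60.3)
= 3420.2 + 4140 + 5065.2 = 12625.4.

mean of T = -267.2, Var(T) = 12625.4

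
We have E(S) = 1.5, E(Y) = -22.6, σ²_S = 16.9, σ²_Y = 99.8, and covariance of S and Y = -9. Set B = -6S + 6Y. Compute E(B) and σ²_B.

E(B) = -144.6, σ²_B = 4849.2

E(B) = (-6)·E(S) + 6·E(Y) = (-6)·1.5 + 6·(-22.6) = -144.6.
σ²_B = a²·σ²_S + b²·σ²_Y + 2ab·covariance of S and Y with a = -6, b = 6.
= (-6)²·16.9 + 6²·99.8 + 2·(-6)·6·(-9)
= 608.4 + 3592.8 + 648 = 4849.2.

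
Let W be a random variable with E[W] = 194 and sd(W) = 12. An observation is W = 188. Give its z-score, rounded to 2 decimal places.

z = (W − E[W]) / sd(W) = (188 − 194) / 12 = -0.50.

z = -0.50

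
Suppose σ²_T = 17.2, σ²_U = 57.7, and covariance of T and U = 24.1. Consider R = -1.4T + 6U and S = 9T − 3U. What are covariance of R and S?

By bilinearity, covariance of R and S = ac·σ²_T + bd·σ²_U + (ad+bc)·covariance of T and U, with a=-1.4, b=6, c=9, d=-3.
ac·σ²_T = (-1.4)·9·17.2 = -216.72
bd·σ²_U = 6·(-3)·57.7 = -1038.6
(ad+bc)·covariance of T and U = (58.2)·24.1 = 1402.62
covariance of R and S = -216.72 + (-1038.6) + 1402.62 = 147.3.

covariance of R and S = 147.3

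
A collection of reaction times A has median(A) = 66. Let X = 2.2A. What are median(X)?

median(X) = 145.2

A linear map preserves order up to sign, so median(X) = a·median(A) + b = 2.2·66 = 145.2.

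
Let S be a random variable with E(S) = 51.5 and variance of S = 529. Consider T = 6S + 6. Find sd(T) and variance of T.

T = 6S + 6 is linear with a = 6, b = 6.
sd(S) = √529 = 23.
sd(T) = |a|·sd(S) = |6|·23 = 138.
variance of T = a²·variance of S = 6²·529 = 19044 (the additive constant 6 does not affect variance).

sd(T) = 138, variance of T = 19044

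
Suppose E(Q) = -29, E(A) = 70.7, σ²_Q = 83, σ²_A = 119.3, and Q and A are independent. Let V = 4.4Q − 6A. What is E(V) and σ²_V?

E(V) = 4.4·E(Q) + (-6)·E(A) = 4.4·(-29) + (-6)·70.7 = -551.8.
σ²_V = a²·σ²_Q + b²·σ²_A + 2ab·Cov(Q, A) with a = 4.4, b = -6.
Independence gives Cov(Q, A) = 0.
= 4.4²·83 + (-6)²·119.3 + 2·4.4·(-6)·0
= 1606.88 + 4294.8 + 0 = 5901.68.

E(V) = -551.8, σ²_V = 5901.68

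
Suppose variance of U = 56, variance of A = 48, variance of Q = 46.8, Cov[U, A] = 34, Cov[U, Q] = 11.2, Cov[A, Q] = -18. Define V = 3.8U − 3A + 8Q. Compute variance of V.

variance of V = 5005.6

variance of V = a²·variance of U + b²·variance of A + c²·variance of Q + 2ab·Cov[U, A] + 2ac·Cov[U, Q] + 2bc·Cov[A, Q], with a = 3.8, b = -3, c = 8.
= 808.64 + 432 + 2995.2 + (-775.2) + 680.96 + 864
= 5005.6.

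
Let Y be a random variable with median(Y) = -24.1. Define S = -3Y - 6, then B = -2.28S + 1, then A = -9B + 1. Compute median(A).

median(S) = (-3)·(-24.1) + (-6) = 66.3.
median(B) = (-2.28)·66.3 + 1 = -150.164.
median(A) = (-9)·(-150.164) + 1 = 1352.476.

median(A) = 1352.476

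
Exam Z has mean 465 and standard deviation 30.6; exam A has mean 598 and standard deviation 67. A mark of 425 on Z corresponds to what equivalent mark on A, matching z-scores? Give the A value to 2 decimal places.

z = (425 − 465)/30.6 ≈ -1.3072.
A = 598 + z·67 = 598 + (425 − 465)·67/30.6 ≈ 510.42.

A = 510.42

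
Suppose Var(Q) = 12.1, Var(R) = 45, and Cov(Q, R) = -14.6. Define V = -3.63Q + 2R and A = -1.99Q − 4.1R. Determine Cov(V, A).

Cov(V, A) = -440.77703

By bilinearity, Cov(V, A) = ac·Var(Q) + bd·Var(R) + (ad+bc)·Cov(Q, R), with a=-3.63, b=2, c=-1.99, d=-4.1.
ac·Var(Q) = (-3.63)·(-1.99)·12.1 = 87.40677
bd·Var(R) = 2·(-4.1)·45 = -369
(ad+bc)·Cov(Q, R) = (10.903)·(-14.6) = -159.1838
Cov(V, A) = 87.40677 + (-369) + (-159.1838) = -440.77703.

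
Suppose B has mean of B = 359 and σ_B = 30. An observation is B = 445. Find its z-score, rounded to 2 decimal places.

z = (B − mean of B) / σ_B = (445 − 359) / 30 ≈ 2.87.

z = 2.87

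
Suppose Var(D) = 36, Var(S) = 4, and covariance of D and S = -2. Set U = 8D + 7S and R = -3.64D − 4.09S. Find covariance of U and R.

covariance of U and R = -1046.44

By bilinearity, covariance of U and R = ac·Var(D) + bd·Var(S) + (ad+bc)·covariance of D and S, with a=8, b=7, c=-3.64, d=-4.09.
ac·Var(D) = 8·(-3.64)·36 = -1048.32
bd·Var(S) = 7·(-4.09)·4 = -114.52
(ad+bc)·covariance of D and S = (-58.2)·(-2) = 116.4
covariance of U and R = -1048.32 + (-114.52) + 116.4 = -1046.44.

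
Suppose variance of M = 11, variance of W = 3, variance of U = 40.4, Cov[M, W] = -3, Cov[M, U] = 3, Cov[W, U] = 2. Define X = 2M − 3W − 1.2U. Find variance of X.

variance of X = a²·variance of M + b²·variance of W + c²·variance of U + 2ab·Cov[M, W] + 2ac·Cov[M, U] + 2bc·Cov[W, U], with a = 2, b = -3, c = -1.2.
= 44 + 27 + 58.176 + 36 + (-14.4) + 14.4
= 165.176.

variance of X = 165.176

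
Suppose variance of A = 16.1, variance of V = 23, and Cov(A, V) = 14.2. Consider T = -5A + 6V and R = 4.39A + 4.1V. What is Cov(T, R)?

Cov(T, R) = 295.333

By bilinearity, Cov(T, R) = ac·variance of A + bd·variance of V + (ad+bc)·Cov(A, V), with a=-5, b=6, c=4.39, d=4.1.
ac·variance of A = (-5)·4.39·16.1 = -353.395
bd·variance of V = 6·4.1·23 = 565.8
(ad+bc)·Cov(A, V) = (5.84)·14.2 = 82.928
Cov(T, R) = -353.395 + 565.8 + 82.928 = 295.333.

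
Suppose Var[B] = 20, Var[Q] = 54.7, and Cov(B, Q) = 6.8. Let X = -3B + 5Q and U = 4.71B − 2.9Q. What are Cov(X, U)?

By bilinearity, Cov(X, U) = ac·Var[B] + bd·Var[Q] + (ad+bc)·Cov(B, Q), with a=-3, b=5, c=4.71, d=-2.9.
ac·Var[B] = (-3)·4.71·20 = -282.6
bd·Var[Q] = 5·(-2.9)·54.7 = -793.15
(ad+bc)·Cov(B, Q) = (32.25)·6.8 = 219.3
Cov(X, U) = -282.6 + (-793.15) + 219.3 = -856.45.

Cov(X, U) = -856.45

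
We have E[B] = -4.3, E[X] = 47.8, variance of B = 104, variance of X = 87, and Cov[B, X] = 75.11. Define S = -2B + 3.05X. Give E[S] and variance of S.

E[S] = (-2)·E[B] + 3.05·E[X] = (-2)·(-4.3) + 3.05·47.8 = 154.39.
variance of S = a²·variance of B + b²·variance of X + 2ab·Cov[B, X] with a = -2, b = 3.05.
= (-2)²·104 + 3.05²·87 + 2·(-2)·3.05·75.11
= 416 + 809.3175 + (-916.342) = 308.9755.

E[S] = 154.39, variance of S = 308.9755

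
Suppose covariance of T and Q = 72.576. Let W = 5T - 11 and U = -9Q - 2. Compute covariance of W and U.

covariance of W and U = a·c·covariance of T and Q = 5·(-9)·72.576 = -3265.92. Additive constants drop out.

covariance of W and U = -3265.92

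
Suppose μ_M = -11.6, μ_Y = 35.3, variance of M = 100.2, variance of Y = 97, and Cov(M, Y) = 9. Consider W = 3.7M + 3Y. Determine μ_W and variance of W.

μ_W = 3.7·μ_M + 3·μ_Y = 3.7·(-11.6) + 3·35.3 = 62.98.
variance of W = a²·variance of M + b²·variance of Y + 2ab·Cov(M, Y) with a = 3.7, b = 3.
= 3.7²·100.2 + 3²·97 + 2·3.7·3·9
= 1371.738 + 873 + 199.8 = 2444.538.

μ_W = 62.98, variance of W = 2444.538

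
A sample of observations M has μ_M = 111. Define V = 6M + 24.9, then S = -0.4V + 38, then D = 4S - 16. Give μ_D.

μ_V = 6·111 + 24.9 = 690.9.
μ_S = (-0.4)·690.9 + 38 = -238.36.
μ_D = 4·(-238.36) + (-16) = -969.44.

μ_D = -969.44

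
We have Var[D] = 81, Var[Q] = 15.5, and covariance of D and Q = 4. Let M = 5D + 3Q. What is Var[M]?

Var[M] = 2284.5

Var[M] = a²·Var[D] + b²·Var[Q] + 2ab·covariance of D and Q with a = 5, b = 3.
= 5²·81 + 3²·15.5 + 2·5·3·4
= 2025 + 139.5 + 120 = 2284.5.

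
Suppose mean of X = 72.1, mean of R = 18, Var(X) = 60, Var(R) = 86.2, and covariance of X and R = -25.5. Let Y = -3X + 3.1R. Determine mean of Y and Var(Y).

mean of Y = (-3)·mean of X + 3.1·mean of R = (-3)·72.1 + 3.1·18 = -160.5.
Var(Y) = a²·Var(X) + b²·Var(R) + 2ab·covariance of X and R with a = -3, b = 3.1.
= (-3)²·60 + 3.1²·86.2 + 2·(-3)·3.1·(-25.5)
= 540 + 828.382 + 474.3 = 1842.682.

mean of Y = -160.5, Var(Y) = 1842.682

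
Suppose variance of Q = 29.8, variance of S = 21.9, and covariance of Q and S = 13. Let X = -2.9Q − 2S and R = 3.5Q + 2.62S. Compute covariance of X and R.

covariance of X and R = -607

By bilinearity, covariance of X and R = ac·variance of Q + bd·variance of S + (ad+bc)·covariance of Q and S, with a=-2.9, b=-2, c=3.5, d=2.62.
ac·variance of Q = (-2.9)·3.5·29.8 = -302.47
bd·variance of S = (-2)·2.62·21.9 = -114.756
(ad+bc)·covariance of Q and S = (-14.598)·13 = -189.774
covariance of X and R = -302.47 + (-114.756) + (-189.774) = -607.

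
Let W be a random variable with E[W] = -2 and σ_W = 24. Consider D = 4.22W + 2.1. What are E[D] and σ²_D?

D = 4.22W + 2.1 is linear with a = 4.22, b = 2.1.
E[D] = a·E[W] + b = 4.22·(-2) + 2.1 = -6.34.
σ²_W = 24² = 576.
σ²_D = a²·σ²_W = 4.22²·576 = 10257.6384 (the additive constant 2.1 does not affect variance).

E[D] = -6.34, σ²_D = 10257.6384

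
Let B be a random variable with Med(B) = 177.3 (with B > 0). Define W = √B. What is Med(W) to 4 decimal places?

Med(W) = 13.3154

√B is monotone on this domain, so Med(W) = √(177.3) ≈ 13.3154.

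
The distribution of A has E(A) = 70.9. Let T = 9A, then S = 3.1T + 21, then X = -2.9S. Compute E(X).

E(T) = 9·70.9 = 638.1.
E(S) = 3.1·638.1 + 21 = 1999.11.
E(X) = (-2.9)·1999.11 = -5797.419.

E(X) = -5797.419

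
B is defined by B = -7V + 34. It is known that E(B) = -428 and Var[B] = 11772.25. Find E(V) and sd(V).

From B = -7V + 34: E(B) = a·E(V) + b, so E(V) = (E(B) − b)/a = (-428 − 34)/(-7) = 66.
sd(B) = √11772.25 = 108.5.
sd(B) = |a|·sd(V), so sd(V) = 108.5/|-7| = 15.5.

E(V) = 66, sd(V) = 15.5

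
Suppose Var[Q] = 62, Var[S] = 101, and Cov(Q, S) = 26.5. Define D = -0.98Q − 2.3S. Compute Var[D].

Var[D] = a²·Var[Q] + b²·Var[S] + 2ab·Cov(Q, S) with a = -0.98, b = -2.3.
= (-0.98)²·62 + (-2.3)²·101 + 2·(-0.98)·(-2.3)·26.5
= 59.5448 + 534.29 + 119.462 = 713.2968.

Var[D] = 713.2968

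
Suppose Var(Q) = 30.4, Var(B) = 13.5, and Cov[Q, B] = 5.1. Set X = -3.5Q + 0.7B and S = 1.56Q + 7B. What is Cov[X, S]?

Cov[X, S] = -219.2148

By bilinearity, Cov[X, S] = ac·Var(Q) + bd·Var(B) + (ad+bc)·Cov[Q, B], with a=-3.5, b=0.7, c=1.56, d=7.
ac·Var(Q) = (-3.5)·1.56·30.4 = -165.984
bd·Var(B) = 0.7·7·13.5 = 66.15
(ad+bc)·Cov[Q, B] = (-23.408)·5.1 = -119.3808
Cov[X, S] = -165.984 + 66.15 + (-119.3808) = -219.2148.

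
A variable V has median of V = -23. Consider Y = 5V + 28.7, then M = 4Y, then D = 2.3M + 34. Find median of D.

median of D = -759.96

median of Y = 5·(-23) + 28.7 = -86.3.
median of M = 4·(-86.3) = -345.2.
median of D = 2.3·(-345.2) + 34 = -759.96.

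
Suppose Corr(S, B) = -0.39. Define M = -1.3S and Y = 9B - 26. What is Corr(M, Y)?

Corr(M, Y) = 0.39

Linear rescalings preserve |correlation|; the slopes -1.3 and 9 have opposite signs, so the correlation flips sign: Corr(M, Y) = −Corr(S, B) = 0.39.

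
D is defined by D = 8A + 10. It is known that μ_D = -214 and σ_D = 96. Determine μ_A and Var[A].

From D = 8A + 10: μ_D = a·μ_A + b, so μ_A = (μ_D − b)/a = (-214 − 10)/8 = -28.
Var[D] = 96² = 9216.
Var[D] = a²·Var[A], so Var[A] = 9216/8² = 144.

μ_A = -28, Var[A] = 144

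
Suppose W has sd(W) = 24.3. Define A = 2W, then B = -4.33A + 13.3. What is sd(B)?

sd(B) = 210.438

sd(A) = |2|·24.3 = 48.6.
sd(B) = |-4.33|·48.6 = 210.438.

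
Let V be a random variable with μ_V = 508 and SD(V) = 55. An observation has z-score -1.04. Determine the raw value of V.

V = μ_V + z·SD(V) = 508 + (-1.04)·55 = 450.8.

V = 450.8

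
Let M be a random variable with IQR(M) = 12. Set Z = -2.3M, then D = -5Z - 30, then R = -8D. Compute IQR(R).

IQR(R) = 1104

IQR(Z) = |-2.3|·12 = 27.6.
IQR(D) = |-5|·27.6 = 138.
IQR(R) = |-8|·138 = 1104.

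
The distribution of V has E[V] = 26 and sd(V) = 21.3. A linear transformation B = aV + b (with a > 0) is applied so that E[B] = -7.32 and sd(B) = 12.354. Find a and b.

a = 0.58, b = -22.4

sd(B) = a·sd(V) (a > 0), so a = 12.354/21.3 = 0.58.
E[B] = a·E[V] + b, so b = -7.32 − 0.58·26 = -22.4.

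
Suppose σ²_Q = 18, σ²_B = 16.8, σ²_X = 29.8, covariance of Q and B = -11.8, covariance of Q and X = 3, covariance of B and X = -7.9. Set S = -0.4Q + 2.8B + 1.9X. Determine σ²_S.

σ²_S = 179.986

σ²_S = a²·σ²_Q + b²·σ²_B + c²·σ²_X + 2ab·covariance of Q and B + 2ac·covariance of Q and X + 2bc·covariance of B and X, with a = -0.4, b = 2.8, c = 1.9.
= 2.88 + 131.712 + 107.578 + 26.432 + (-4.56) + (-84.056)
= 179.986.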